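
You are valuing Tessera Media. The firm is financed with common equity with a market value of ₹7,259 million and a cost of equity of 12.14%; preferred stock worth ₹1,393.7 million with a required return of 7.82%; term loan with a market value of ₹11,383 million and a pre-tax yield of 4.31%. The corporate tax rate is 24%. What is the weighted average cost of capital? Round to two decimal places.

6.80%

Total capital V = 7259 + 1393.7 + 11383 = 20035.7.
Equity: weight = 7259/20035.7 = 0.3623; cost = 12.14%.
Preferred: weight = 1393.7/20035.7 = 0.0696; cost = 7.82%.
Term loan: weight = 11383/20035.7 = 0.5681; after-tax cost = 4.31% × (1 − 24%) = 3.2756%.
WACC = 0.3623 × 12.1400% + 0.0696 × 7.8200% + 0.5681 × 3.2756% = 6.8033%.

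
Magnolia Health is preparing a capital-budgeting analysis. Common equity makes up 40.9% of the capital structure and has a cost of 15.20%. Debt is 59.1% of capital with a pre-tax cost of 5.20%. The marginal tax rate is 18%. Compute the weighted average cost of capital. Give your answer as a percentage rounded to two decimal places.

8.74%

After-tax cost of debt = 5.2% × (1 − 18%) = 4.2640%.
WACC = 0.409 × 15.2000% + 0.591 × 4.2640% = 8.7368%.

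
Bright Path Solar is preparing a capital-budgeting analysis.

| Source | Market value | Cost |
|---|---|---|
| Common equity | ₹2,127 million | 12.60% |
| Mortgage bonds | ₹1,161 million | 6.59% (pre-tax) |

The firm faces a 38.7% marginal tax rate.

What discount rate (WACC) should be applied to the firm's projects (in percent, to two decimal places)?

9.58%

Total capital V = 2127 + 1161 = 3288.
Equity: weight = 2127/3288 = 0.6469; cost = 12.6%.
Mortgage bonds: weight = 1161/3288 = 0.3531; after-tax cost = 6.59% × (1 − 38.7%) = 4.0397%.
WACC = 0.6469 × 12.6000% + 0.3531 × 4.0397% = 9.5773%.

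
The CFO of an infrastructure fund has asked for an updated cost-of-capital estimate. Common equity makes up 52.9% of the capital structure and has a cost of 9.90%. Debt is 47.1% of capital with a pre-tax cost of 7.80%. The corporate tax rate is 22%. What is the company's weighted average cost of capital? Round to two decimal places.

8.10%

After-tax cost of debt = 7.8% × (1 − 22%) = 6.0840%.
WACC = 0.529 × 9.9000% + 0.471 × 6.0840% = 8.1027%.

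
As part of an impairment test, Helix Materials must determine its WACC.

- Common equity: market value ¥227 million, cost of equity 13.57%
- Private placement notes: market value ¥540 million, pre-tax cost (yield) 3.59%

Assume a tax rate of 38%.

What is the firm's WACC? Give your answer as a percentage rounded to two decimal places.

5.58%

Total capital V = 227 + 540 = 767.
Equity: weight = 227/767 = 0.2960; cost = 13.57%.
Private placement notes: weight = 540/767 = 0.7040; after-tax cost = 3.59% × (1 − 38%) = 2.2258%.
WACC = 0.2960 × 13.5700% + 0.7040 × 2.2258% = 5.5832%.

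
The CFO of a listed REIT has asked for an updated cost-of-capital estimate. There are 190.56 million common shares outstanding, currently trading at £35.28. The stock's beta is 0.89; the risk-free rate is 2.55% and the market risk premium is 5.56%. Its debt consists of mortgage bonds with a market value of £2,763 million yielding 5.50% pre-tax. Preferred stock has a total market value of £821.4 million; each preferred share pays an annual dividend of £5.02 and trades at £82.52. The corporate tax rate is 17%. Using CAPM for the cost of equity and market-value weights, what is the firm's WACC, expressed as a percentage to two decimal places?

6.60%

Cost of equity via CAPM: Re = 2.55% + 0.89 × 5.56% = 7.4984%.
Cost of preferred: Rp = 5.02 / 82.52 = 6.0834%.
Market value of equity E = 35.28 × 190.56m = 6722.9568m.
Total capital V = 6722.9568 + 821.4 + 2763 = 10307.3568.
Equity: weight = 6722.9568/10307.3568 = 0.6522; cost = 7.4984%.
Preferred: weight = 821.4/10307.3568 = 0.0797; cost = 6.0834%.
Mortgage bonds: weight = 2763/10307.3568 = 0.2681; after-tax cost = 5.5% × (1 − 17%) = 4.5650%.
WACC = 0.6522 × 7.4984% + 0.0797 × 6.0834% + 0.2681 × 4.5650% = 6.5993%.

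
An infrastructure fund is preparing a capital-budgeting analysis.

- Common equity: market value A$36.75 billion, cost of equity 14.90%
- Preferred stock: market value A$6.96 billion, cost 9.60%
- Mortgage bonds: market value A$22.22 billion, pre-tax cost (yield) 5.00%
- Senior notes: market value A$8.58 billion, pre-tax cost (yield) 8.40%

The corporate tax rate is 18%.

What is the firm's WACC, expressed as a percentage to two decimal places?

Total capital V = 36.75 + 6.96 + 22.22 + 8.58 = 74.51.
Equity: weight = 36.75/74.51 = 0.4932; cost = 14.9%.
Preferred: weight = 6.96/74.51 = 0.0934; cost = 9.6%.
Mortgage bonds: weight = 22.22/74.51 = 0.2982; after-tax cost = 5% × (1 − 18%) = 4.1000%.
Senior notes: weight = 8.58/74.51 = 0.1152; after-tax cost = 8.4% × (1 − 18%) = 6.8880%.
WACC = 0.4932 × 14.9000% + 0.0934 × 9.6000% + 0.2982 × 4.1000% + 0.1152 × 6.8880% = 10.2616%.

10.26%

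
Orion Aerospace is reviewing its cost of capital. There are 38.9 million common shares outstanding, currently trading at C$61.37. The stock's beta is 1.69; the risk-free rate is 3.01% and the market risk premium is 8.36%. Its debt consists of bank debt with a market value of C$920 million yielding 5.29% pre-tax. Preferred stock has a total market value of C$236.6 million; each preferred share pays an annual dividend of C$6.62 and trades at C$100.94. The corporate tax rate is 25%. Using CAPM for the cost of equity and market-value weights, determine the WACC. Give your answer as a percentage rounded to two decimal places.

Cost of equity via CAPM: Re = 3.01% + 1.69 × 8.36% = 17.1384%.
Cost of preferred: Rp = 6.62 / 100.94 = 6.5584%.
Market value of equity E = 61.37 × 38.9m = 2387.293m.
Total capital V = 2387.293 + 236.6 + 920 = 3543.893.
Equity: weight = 2387.293/3543.893 = 0.6736; cost = 17.1384%.
Preferred: weight = 236.6/3543.893 = 0.0668; cost = 6.5584%.
Bank debt: weight = 920/3543.893 = 0.2596; after-tax cost = 5.29% × (1 − 25%) = 3.9675%.
WACC = 0.6736 × 17.1384% + 0.0668 × 6.5584% + 0.2596 × 3.9675% = 13.0129%.

13.01%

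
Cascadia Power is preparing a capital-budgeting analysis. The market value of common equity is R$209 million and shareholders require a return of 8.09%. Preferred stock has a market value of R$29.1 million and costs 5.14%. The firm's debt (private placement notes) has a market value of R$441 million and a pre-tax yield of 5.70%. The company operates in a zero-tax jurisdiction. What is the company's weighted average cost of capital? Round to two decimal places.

Total capital V = 209 + 29.1 + 441 = 679.1.
Equity: weight = 209/679.1 = 0.3078; cost = 8.09%.
Preferred: weight = 29.1/679.1 = 0.0429; cost = 5.14%.
Private placement notes: weight = 441/679.1 = 0.6494; after-tax cost = 5.7% × (1 − 0%) = 5.7000%.
WACC = 0.3078 × 8.0900% + 0.0429 × 5.1400% + 0.6494 × 5.7000% = 6.4116%.

6.41%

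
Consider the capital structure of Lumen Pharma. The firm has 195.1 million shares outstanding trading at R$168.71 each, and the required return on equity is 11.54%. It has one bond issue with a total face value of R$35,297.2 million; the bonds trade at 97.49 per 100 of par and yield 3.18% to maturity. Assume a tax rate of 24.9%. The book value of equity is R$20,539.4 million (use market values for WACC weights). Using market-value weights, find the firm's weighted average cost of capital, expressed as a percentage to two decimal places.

6.86%

Market value of equity E = 168.71 × 195.1m = 32915.321m. Market value of debt D = 35297.2m × 97.49/100 = 34411.24028m.
Total capital V = 32915.321 + 34411.24028 = 67326.56128.
Equity: weight = 32915.321/67326.56128 = 0.4889; cost = 11.54%.
Bonds outstanding: weight = 34411.24028/67326.56128 = 0.5111; after-tax cost = 3.18% × (1 − 24.9%) = 2.3882%.
WACC = 0.4889 × 11.5400% + 0.5111 × 2.3882% = 6.8624%.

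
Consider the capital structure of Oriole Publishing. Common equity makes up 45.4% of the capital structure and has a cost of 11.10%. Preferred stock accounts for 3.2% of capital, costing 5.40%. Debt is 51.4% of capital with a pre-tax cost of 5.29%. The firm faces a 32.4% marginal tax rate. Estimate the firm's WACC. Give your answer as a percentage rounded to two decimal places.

7.05%

After-tax cost of debt = 5.29% × (1 − 32.4%) = 3.5760%.
WACC = 0.454 × 11.1000% + 0.032 × 5.4000% + 0.514 × 3.5760% = 7.0503%.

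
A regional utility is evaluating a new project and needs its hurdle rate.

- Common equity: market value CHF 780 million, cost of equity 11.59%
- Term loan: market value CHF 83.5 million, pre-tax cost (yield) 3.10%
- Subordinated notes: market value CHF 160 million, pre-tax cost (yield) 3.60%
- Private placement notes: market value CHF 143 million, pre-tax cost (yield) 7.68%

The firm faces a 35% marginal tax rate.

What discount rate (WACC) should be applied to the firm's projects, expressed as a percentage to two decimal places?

8.83%

Total capital V = 780 + 83.5 + 160 + 143 = 1166.5.
Equity: weight = 780/1166.5 = 0.6687; cost = 11.59%.
Term loan: weight = 83.5/1166.5 = 0.0716; after-tax cost = 3.1% × (1 − 35%) = 2.0150%.
Subordinated notes: weight = 160/1166.5 = 0.1372; after-tax cost = 3.6% × (1 − 35%) = 2.3400%.
Private placement notes: weight = 143/1166.5 = 0.1226; after-tax cost = 7.68% × (1 − 35%) = 4.9920%.
WACC = 0.6687 × 11.5900% + 0.0716 × 2.0150% + 0.1372 × 2.3400% + 0.1226 × 4.9920% = 8.8270%.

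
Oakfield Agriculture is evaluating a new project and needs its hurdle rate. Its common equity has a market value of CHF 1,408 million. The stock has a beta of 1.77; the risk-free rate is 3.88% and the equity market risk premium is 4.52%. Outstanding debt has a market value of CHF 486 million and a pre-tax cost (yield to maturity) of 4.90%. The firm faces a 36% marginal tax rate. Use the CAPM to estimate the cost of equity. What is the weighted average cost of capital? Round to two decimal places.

Cost of equity via CAPM: Re = 3.88% + 1.77 × 4.52% = 11.8804%.
Total capital V = 1408 + 486 = 1894.
Equity: weight = 1408/1894 = 0.7434; cost = 11.8804%.
Debt: weight = 486/1894 = 0.2566; after-tax cost = 4.9% × (1 − 36%) = 3.1360%.
WACC = 0.7434 × 11.8804% + 0.2566 × 3.1360% = 9.6366%.

9.64%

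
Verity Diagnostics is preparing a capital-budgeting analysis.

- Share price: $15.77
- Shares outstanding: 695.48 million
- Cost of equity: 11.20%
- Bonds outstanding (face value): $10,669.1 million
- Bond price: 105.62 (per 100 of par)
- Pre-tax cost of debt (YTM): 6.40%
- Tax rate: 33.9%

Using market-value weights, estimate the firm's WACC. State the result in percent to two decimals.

7.67%

Market value of equity E = 15.77 × 695.48m = 10967.7196m. Market value of debt D = 10669.1m × 105.62/100 = 11268.70342m.
Total capital V = 10967.7196 + 11268.70342 = 22236.42302.
Equity: weight = 10967.7196/22236.42302 = 0.4932; cost = 11.2%.
Bonds outstanding: weight = 11268.70342/22236.42302 = 0.5068; after-tax cost = 6.4% × (1 − 33.9%) = 4.2304%.
WACC = 0.4932 × 11.2000% + 0.5068 × 4.2304% = 7.6680%.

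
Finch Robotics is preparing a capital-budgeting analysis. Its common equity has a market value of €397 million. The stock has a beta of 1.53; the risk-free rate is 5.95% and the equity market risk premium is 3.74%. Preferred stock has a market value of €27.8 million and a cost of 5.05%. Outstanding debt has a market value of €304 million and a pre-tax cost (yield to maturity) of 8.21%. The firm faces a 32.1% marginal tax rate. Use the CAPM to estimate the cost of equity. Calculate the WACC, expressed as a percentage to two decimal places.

Cost of equity via CAPM: Re = 5.95% + 1.53 × 3.74% = 11.6722%.
Total capital V = 397 + 27.8 + 304 = 728.8.
Equity: weight = 397/728.8 = 0.5447; cost = 11.6722%.
Preferred: weight = 27.8/728.8 = 0.0381; cost = 5.05%.
Debt: weight = 304/728.8 = 0.4171; after-tax cost = 8.21% × (1 − 32.1%) = 5.5746%.
WACC = 0.5447 × 11.6722% + 0.0381 × 5.0500% + 0.4171 × 5.5746% = 8.8761%.

8.88%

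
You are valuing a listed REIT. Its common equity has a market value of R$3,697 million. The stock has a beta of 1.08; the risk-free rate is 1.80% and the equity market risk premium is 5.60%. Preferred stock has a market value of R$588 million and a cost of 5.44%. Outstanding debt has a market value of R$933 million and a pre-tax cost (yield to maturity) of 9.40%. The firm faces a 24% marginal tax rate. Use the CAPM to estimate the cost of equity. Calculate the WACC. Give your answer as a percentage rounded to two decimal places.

7.45%

Cost of equity via CAPM: Re = 1.8% + 1.08 × 5.6% = 7.8480%.
Total capital V = 3697 + 588 + 933 = 5218.
Equity: weight = 3697/5218 = 0.7085; cost = 7.848%.
Preferred: weight = 588/5218 = 0.1127; cost = 5.44%.
Debt: weight = 933/5218 = 0.1788; after-tax cost = 9.4% × (1 − 24%) = 7.1440%.
WACC = 0.7085 × 7.8480% + 0.1127 × 5.4400% + 0.1788 × 7.1440% = 7.4508%.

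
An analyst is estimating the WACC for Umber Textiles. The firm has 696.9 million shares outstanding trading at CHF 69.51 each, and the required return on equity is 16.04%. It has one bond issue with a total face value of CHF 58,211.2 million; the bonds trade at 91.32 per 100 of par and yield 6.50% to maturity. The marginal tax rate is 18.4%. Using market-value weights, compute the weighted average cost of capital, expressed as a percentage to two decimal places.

10.42%

Market value of equity E = 69.51 × 696.9m = 48441.519m. Market value of debt D = 58211.2m × 91.32/100 = 53158.46784m.
Total capital V = 48441.519 + 53158.46784 = 101599.98684.
Equity: weight = 48441.519/101599.98684 = 0.4768; cost = 16.04%.
Bonds outstanding: weight = 53158.46784/101599.98684 = 0.5232; after-tax cost = 6.5% × (1 − 18.4%) = 5.3040%.
WACC = 0.4768 × 16.0400% + 0.5232 × 5.3040% = 10.4228%.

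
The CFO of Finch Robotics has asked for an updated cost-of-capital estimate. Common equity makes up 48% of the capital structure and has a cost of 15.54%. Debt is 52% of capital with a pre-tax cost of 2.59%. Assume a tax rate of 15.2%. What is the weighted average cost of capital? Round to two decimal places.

8.60%

After-tax cost of debt = 2.59% × (1 − 15.2%) = 2.1963%.
WACC = 0.480 × 15.5400% + 0.520 × 2.1963% = 8.6013%.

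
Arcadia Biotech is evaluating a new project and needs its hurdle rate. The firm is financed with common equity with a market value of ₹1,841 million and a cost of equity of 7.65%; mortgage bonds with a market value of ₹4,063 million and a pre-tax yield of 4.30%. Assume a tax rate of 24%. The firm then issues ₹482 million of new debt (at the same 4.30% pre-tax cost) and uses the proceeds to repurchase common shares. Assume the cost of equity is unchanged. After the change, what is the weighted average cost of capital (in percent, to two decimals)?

After the change:
Total capital V = 1359 + 4545 = 5904.
Equity: weight = 1359/5904 = 0.2302; cost = 7.65%.
Mortgage bonds: weight = 4545/5904 = 0.7698; after-tax cost = 4.3% × (1 − 24%) = 3.2680%.
WACC = 0.2302 × 7.6500% + 0.7698 × 3.2680% = 4.2767%.

4.28%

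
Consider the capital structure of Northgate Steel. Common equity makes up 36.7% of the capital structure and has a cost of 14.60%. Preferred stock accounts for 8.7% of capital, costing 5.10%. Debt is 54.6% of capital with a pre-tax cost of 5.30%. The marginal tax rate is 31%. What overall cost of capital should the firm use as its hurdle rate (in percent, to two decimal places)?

After-tax cost of debt = 5.3% × (1 − 31%) = 3.6570%.
WACC = 0.367 × 14.6000% + 0.087 × 5.1000% + 0.546 × 3.6570% = 7.7986%.

7.80%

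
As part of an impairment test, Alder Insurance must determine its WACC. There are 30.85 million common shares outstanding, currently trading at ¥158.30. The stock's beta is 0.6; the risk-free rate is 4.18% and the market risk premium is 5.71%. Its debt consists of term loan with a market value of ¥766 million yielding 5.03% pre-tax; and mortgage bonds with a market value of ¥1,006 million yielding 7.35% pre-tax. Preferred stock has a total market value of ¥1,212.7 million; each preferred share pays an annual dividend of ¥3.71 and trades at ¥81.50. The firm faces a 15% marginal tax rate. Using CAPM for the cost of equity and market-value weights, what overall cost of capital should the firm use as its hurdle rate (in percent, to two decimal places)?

Cost of equity via CAPM: Re = 4.18% + 0.6 × 5.71% = 7.6060%.
Cost of preferred: Rp = 3.71 / 81.5 = 4.5521%.
Market value of equity E = 158.3 × 30.85m = 4883.555m.
Total capital V = 4883.555 + 1212.7 + 766 + 1006 = 7868.255.
Equity: weight = 4883.555/7868.255 = 0.6207; cost = 7.606%.
Preferred: weight = 1212.7/7868.255 = 0.1541; cost = 4.5521%.
Term loan: weight = 766/7868.255 = 0.0974; after-tax cost = 5.03% × (1 − 15%) = 4.2755%.
Mortgage bonds: weight = 1006/7868.255 = 0.1279; after-tax cost = 7.35% × (1 − 15%) = 6.2475%.
WACC = 0.6207 × 7.6060% + 0.1541 × 4.5521% + 0.0974 × 4.2755% + 0.1279 × 6.2475% = 6.6374%.

6.64%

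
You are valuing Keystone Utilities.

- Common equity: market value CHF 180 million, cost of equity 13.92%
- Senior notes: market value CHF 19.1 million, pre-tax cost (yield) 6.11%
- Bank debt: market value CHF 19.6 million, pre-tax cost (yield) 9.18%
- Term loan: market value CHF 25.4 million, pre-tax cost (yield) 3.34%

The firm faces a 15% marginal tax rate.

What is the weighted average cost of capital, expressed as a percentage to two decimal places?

11.59%

Total capital V = 180 + 19.1 + 19.6 + 25.4 = 244.1.
Equity: weight = 180/244.1 = 0.7374; cost = 13.92%.
Senior notes: weight = 19.1/244.1 = 0.0782; after-tax cost = 6.11% × (1 − 15%) = 5.1935%.
Bank debt: weight = 19.6/244.1 = 0.0803; after-tax cost = 9.18% × (1 − 15%) = 7.8030%.
Term loan: weight = 25.4/244.1 = 0.1041; after-tax cost = 3.34% × (1 − 15%) = 2.8390%.
WACC = 0.7374 × 13.9200% + 0.0782 × 5.1935% + 0.0803 × 7.8030% + 0.1041 × 2.8390% = 11.5930%.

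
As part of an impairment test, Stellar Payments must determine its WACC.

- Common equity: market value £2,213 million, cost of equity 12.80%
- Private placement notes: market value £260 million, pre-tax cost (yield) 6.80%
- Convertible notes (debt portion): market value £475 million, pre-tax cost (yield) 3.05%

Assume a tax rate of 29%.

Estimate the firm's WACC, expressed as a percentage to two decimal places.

10.38%

Total capital V = 2213 + 260 + 475 = 2948.
Equity: weight = 2213/2948 = 0.7507; cost = 12.8%.
Private placement notes: weight = 260/2948 = 0.0882; after-tax cost = 6.8% × (1 − 29%) = 4.8280%.
Convertible notes (debt portion): weight = 475/2948 = 0.1611; after-tax cost = 3.05% × (1 − 29%) = 2.1655%.
WACC = 0.7507 × 12.8000% + 0.0882 × 4.8280% + 0.1611 × 2.1655% = 10.3834%.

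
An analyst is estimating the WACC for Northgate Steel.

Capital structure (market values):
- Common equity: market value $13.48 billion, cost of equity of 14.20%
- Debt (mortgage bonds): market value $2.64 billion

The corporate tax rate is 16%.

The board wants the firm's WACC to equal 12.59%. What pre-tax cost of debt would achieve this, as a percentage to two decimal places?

5.20%

Total capital V = 13.48 + 2.64 = 16.12.
Equity weight = 13.48/16.12 = 0.8362.
Mortgage bonds weight = 2.64/16.12 = 0.1638.
Equity contribution = 0.8362 × 14.2% = 11.8744%.
Remaining for debt = 12.59% − 11.8744% = 0.7156%.
Rd × (1 − 16%) × 0.1638 = 0.7156%  ⇒  Rd = 5.2015%.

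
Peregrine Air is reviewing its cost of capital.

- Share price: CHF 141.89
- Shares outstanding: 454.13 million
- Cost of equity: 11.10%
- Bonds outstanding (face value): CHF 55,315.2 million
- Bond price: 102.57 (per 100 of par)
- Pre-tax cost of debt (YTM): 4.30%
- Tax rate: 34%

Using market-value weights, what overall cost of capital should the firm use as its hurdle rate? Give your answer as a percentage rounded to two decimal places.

7.23%

Market value of equity E = 141.89 × 454.13m = 64436.5057m. Market value of debt D = 55315.2m × 102.57/100 = 56736.80064m.
Total capital V = 64436.5057 + 56736.80064 = 121173.30634.
Equity: weight = 64436.5057/121173.30634 = 0.5318; cost = 11.1%.
Bonds outstanding: weight = 56736.80064/121173.30634 = 0.4682; after-tax cost = 4.3% × (1 − 34%) = 2.8380%.
WACC = 0.5318 × 11.1000% + 0.4682 × 2.8380% = 7.2315%.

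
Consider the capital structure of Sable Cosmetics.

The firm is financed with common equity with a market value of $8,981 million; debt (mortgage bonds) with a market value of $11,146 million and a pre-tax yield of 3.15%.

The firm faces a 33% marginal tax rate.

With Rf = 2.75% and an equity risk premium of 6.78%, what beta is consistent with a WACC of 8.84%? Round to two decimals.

2.13

Total capital V = 8981 + 11146 = 20127.
Equity weight = 8981/20127 = 0.4462.
Mortgage bonds weight = 11146/20127 = 0.5538.
Debt contribution = 0.5538 × 3.15% × (1 − 33%) = 1.1688%.
Required equity contribution = 8.84% − 1.1688% = 7.6712%  ⇒  Re = 17.1917%.
CAPM: 17.1917% = 2.75% + β × 6.78%  ⇒  β = 2.1301.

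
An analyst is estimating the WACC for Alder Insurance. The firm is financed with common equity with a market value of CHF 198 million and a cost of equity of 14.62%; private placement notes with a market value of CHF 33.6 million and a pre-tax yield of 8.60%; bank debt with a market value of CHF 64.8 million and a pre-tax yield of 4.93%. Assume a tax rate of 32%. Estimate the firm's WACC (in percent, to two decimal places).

11.16%

Total capital V = 198 + 33.6 + 64.8 = 296.4.
Equity: weight = 198/296.4 = 0.6680; cost = 14.62%.
Private placement notes: weight = 33.6/296.4 = 0.1134; after-tax cost = 8.6% × (1 − 32%) = 5.8480%.
Bank debt: weight = 64.8/296.4 = 0.2186; after-tax cost = 4.93% × (1 − 32%) = 3.3524%.
WACC = 0.6680 × 14.6200% + 0.1134 × 5.8480% + 0.2186 × 3.3524% = 11.1622%.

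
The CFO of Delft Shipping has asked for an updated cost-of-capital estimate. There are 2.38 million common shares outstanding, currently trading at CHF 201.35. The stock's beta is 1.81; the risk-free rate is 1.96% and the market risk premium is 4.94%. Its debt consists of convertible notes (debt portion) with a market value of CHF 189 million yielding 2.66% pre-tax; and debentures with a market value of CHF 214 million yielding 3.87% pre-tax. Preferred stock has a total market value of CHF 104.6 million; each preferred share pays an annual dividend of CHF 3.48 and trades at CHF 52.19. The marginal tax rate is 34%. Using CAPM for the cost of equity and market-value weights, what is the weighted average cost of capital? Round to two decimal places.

6.89%

Cost of equity via CAPM: Re = 1.96% + 1.81 × 4.94% = 10.9014%.
Cost of preferred: Rp = 3.48 / 52.19 = 6.6679%.
Market value of equity E = 201.35 × 2.38m = 479.213m.
Total capital V = 479.213 + 104.6 + 189 + 214 = 986.813.
Equity: weight = 479.213/986.813 = 0.4856; cost = 10.9014%.
Preferred: weight = 104.6/986.813 = 0.1060; cost = 6.6679%.
Convertible notes (debt portion): weight = 189/986.813 = 0.1915; after-tax cost = 2.66% × (1 − 34%) = 1.7556%.
Debentures: weight = 214/986.813 = 0.2169; after-tax cost = 3.87% × (1 − 34%) = 2.5542%.
WACC = 0.4856 × 10.9014% + 0.1060 × 6.6679% + 0.1915 × 1.7556% + 0.2169 × 2.5542% = 6.8908%.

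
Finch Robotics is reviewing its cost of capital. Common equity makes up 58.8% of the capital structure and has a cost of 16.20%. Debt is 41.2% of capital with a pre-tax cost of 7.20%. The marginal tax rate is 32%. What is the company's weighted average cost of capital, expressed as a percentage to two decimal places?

After-tax cost of debt = 7.2% × (1 − 32%) = 4.8960%.
WACC = 0.588 × 16.2000% + 0.412 × 4.8960% = 11.5428%.

11.54%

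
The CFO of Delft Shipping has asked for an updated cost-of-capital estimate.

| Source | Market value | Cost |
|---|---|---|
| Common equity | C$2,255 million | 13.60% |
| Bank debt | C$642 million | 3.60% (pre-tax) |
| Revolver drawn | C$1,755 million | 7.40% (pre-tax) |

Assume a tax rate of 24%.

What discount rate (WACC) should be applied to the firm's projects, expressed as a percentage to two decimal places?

Total capital V = 2255 + 642 + 1755 = 4652.
Equity: weight = 2255/4652 = 0.4847; cost = 13.6%.
Bank debt: weight = 642/4652 = 0.1380; after-tax cost = 3.6% × (1 − 24%) = 2.7360%.
Revolver drawn: weight = 1755/4652 = 0.3773; after-tax cost = 7.4% × (1 − 24%) = 5.6240%.
WACC = 0.4847 × 13.6000% + 0.1380 × 2.7360% + 0.3773 × 5.6240% = 9.0917%.

9.09%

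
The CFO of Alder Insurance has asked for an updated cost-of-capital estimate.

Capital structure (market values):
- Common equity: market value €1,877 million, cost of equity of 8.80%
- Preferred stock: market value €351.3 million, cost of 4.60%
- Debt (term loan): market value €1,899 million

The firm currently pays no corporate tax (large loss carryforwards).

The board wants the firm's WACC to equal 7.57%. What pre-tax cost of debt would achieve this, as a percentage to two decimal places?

Total capital V = 1877 + 351.3 + 1899 = 4127.3.
Equity weight = 1877/4127.3 = 0.4548.
Preferred weight = 351.3/4127.3 = 0.0851.
Term loan weight = 1899/4127.3 = 0.4601.
Equity contribution = 0.4548 × 8.8% = 4.0020%.
Preferred contribution = 0.0851 × 4.6% = 0.3915%.
Remaining for debt = 7.57% − 4.3936% = 3.1764%.
Rd × (1 − 0%) × 0.4601 = 3.1764%  ⇒  Rd = 6.9037%.

6.90%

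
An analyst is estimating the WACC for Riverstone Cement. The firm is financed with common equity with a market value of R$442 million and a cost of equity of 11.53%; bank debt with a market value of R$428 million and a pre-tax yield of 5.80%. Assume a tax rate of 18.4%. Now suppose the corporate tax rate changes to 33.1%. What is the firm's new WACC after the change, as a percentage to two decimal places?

7.77%

After the change:
Total capital V = 442 + 428 = 870.
Equity: weight = 442/870 = 0.5080; cost = 11.53%.
Bank debt: weight = 428/870 = 0.4920; after-tax cost = 5.8% × (1 − 33.1%) = 3.8802%.
WACC = 0.5080 × 11.5300% + 0.4920 × 3.8802% = 7.7667%.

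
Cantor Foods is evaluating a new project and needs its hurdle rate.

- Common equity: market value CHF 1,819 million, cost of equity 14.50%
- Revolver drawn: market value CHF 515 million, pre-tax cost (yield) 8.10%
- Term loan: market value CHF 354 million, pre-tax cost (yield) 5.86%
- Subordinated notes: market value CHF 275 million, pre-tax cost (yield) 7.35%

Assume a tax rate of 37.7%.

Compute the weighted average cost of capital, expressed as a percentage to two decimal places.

10.64%

Total capital V = 1819 + 515 + 354 + 275 = 2963.
Equity: weight = 1819/2963 = 0.6139; cost = 14.5%.
Revolver drawn: weight = 515/2963 = 0.1738; after-tax cost = 8.1% × (1 − 37.7%) = 5.0463%.
Term loan: weight = 354/2963 = 0.1195; after-tax cost = 5.86% × (1 − 37.7%) = 3.6508%.
Subordinated notes: weight = 275/2963 = 0.0928; after-tax cost = 7.35% × (1 − 37.7%) = 4.5790%.
WACC = 0.6139 × 14.5000% + 0.1738 × 5.0463% + 0.1195 × 3.6508% + 0.0928 × 4.5790% = 10.6399%.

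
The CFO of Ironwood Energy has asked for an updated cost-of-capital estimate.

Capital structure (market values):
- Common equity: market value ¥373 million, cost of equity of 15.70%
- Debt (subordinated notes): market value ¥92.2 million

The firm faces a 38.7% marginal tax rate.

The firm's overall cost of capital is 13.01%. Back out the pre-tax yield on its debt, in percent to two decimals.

Total capital V = 373 + 92.2 = 465.2.
Equity weight = 373/465.2 = 0.8018.
Subordinated notes weight = 92.2/465.2 = 0.1982.
Equity contribution = 0.8018 × 15.7% = 12.5883%.
Remaining for debt = 13.01% − 12.5883% = 0.4217%.
Rd × (1 − 38.7%) × 0.1982 = 0.4217%  ⇒  Rd = 3.4706%.

3.47%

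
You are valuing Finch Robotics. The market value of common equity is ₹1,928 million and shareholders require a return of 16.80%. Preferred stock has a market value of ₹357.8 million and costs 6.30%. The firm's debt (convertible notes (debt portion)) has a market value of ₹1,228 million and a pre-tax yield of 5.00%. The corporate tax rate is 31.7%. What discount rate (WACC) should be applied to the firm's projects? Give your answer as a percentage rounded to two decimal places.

Total capital V = 1928 + 357.8 + 1228 = 3513.8.
Equity: weight = 1928/3513.8 = 0.5487; cost = 16.8%.
Preferred: weight = 357.8/3513.8 = 0.1018; cost = 6.3%.
Convertible notes (debt portion): weight = 1228/3513.8 = 0.3495; after-tax cost = 5% × (1 − 31.7%) = 3.4150%.
WACC = 0.5487 × 16.8000% + 0.1018 × 6.3000% + 0.3495 × 3.4150% = 11.0530%.

11.05%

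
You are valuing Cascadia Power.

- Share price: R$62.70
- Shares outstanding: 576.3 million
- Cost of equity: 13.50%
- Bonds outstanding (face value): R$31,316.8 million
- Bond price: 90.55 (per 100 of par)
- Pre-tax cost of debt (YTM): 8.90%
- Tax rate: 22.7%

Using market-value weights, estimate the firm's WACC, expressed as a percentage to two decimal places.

10.59%

Market value of equity E = 62.7 × 576.3m = 36134.01m. Market value of debt D = 31316.8m × 90.55/100 = 28357.3624m.
Total capital V = 36134.01 + 28357.3624 = 64491.3724.
Equity: weight = 36134.01/64491.3724 = 0.5603; cost = 13.5%.
Bonds outstanding: weight = 28357.3624/64491.3724 = 0.4397; after-tax cost = 8.9% × (1 − 22.7%) = 6.8797%.
WACC = 0.5603 × 13.5000% + 0.4397 × 6.8797% = 10.5890%.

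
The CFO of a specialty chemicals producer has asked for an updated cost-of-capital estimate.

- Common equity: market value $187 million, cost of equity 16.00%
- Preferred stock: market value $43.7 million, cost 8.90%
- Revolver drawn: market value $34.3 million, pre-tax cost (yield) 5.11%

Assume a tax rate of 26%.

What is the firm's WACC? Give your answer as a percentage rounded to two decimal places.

13.25%

Total capital V = 187 + 43.7 + 34.3 = 265.
Equity: weight = 187/265 = 0.7057; cost = 16%.
Preferred: weight = 43.7/265 = 0.1649; cost = 8.9%.
Revolver drawn: weight = 34.3/265 = 0.1294; after-tax cost = 5.11% × (1 − 26%) = 3.7814%.
WACC = 0.7057 × 16.0000% + 0.1649 × 8.9000% + 0.1294 × 3.7814% = 13.2477%.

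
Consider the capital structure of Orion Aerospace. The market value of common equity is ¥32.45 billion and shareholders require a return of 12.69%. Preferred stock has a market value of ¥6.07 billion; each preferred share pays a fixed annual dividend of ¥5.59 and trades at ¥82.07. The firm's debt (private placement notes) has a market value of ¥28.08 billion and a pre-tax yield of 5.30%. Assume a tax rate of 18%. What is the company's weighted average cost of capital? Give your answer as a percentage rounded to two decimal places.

Cost of preferred: Rp = 5.59 / 82.07 = 6.8113%.
Total capital V = 32.45 + 6.07 + 28.08 = 66.6.
Equity: weight = 32.45/66.6 = 0.4872; cost = 12.69%.
Preferred: weight = 6.07/66.6 = 0.0911; cost = 6.8113%.
Private placement notes: weight = 28.08/66.6 = 0.4216; after-tax cost = 5.3% × (1 − 18%) = 4.3460%.
WACC = 0.4872 × 12.6900% + 0.0911 × 6.8113% + 0.4216 × 4.3460% = 8.6362%.

8.64%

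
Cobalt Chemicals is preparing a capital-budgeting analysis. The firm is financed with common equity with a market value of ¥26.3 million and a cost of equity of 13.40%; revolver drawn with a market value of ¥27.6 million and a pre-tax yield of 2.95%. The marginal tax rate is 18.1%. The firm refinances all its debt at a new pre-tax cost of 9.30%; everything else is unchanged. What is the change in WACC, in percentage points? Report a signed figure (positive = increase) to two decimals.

+2.66 pp

Current WACC:
Total capital V = 26.3 + 27.6 = 53.9.
Equity: weight = 26.3/53.9 = 0.4879; cost = 13.4%.
Revolver drawn: weight = 27.6/53.9 = 0.5121; after-tax cost = 2.95% × (1 − 18.1%) = 2.4160%.
WACC = 0.4879 × 13.4000% + 0.5121 × 2.4160% = 7.7756%.
After the change:
Total capital V = 26.3 + 27.6 = 53.9.
Equity: weight = 26.3/53.9 = 0.4879; cost = 13.4%.
Revolver drawn: weight = 27.6/53.9 = 0.5121; after-tax cost = 9.3% × (1 − 18.1%) = 7.6167%.
WACC = 0.4879 × 13.4000% + 0.5121 × 7.6167% = 10.4386%.
Change in WACC = 10.4386% − 7.7756% = 2.6630 pp.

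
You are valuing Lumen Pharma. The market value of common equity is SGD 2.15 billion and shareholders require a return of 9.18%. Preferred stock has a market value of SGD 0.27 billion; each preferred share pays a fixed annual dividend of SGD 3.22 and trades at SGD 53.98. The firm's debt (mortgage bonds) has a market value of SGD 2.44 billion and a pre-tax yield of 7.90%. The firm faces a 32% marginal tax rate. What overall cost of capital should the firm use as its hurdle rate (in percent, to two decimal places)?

Cost of preferred: Rp = 3.22 / 53.98 = 5.9652%.
Total capital V = 2.15 + 0.27 + 2.44 = 4.86.
Equity: weight = 2.15/4.86 = 0.4424; cost = 9.18%.
Preferred: weight = 0.27/4.86 = 0.0556; cost = 5.9652%.
Mortgage bonds: weight = 2.44/4.86 = 0.5021; after-tax cost = 7.9% × (1 − 32%) = 5.3720%.
WACC = 0.4424 × 9.1800% + 0.0556 × 5.9652% + 0.5021 × 5.3720% = 7.0896%.

7.09%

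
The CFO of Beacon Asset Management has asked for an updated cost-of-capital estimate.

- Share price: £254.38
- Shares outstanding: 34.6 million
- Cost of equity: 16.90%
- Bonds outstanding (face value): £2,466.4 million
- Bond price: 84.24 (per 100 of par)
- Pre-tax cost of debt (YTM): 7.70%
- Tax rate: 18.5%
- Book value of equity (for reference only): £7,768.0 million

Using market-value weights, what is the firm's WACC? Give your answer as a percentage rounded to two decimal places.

Market value of equity E = 254.38 × 34.6m = 8801.548m. Market value of debt D = 2466.4m × 84.24/100 = 2077.69536m.
Total capital V = 8801.548 + 2077.69536 = 10879.24336.
Equity: weight = 8801.548/10879.24336 = 0.8090; cost = 16.9%.
Bonds outstanding: weight = 2077.69536/10879.24336 = 0.1910; after-tax cost = 7.7% × (1 − 18.5%) = 6.2755%.
WACC = 0.8090 × 16.9000% + 0.1910 × 6.2755% = 14.8710%.

14.87%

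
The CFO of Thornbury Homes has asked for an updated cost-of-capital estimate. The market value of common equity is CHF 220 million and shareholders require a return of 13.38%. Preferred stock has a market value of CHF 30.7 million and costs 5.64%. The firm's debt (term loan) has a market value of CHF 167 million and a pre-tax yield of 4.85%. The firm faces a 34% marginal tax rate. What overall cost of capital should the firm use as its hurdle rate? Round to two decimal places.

Total capital V = 220 + 30.7 + 167 = 417.7.
Equity: weight = 220/417.7 = 0.5267; cost = 13.38%.
Preferred: weight = 30.7/417.7 = 0.0735; cost = 5.64%.
Term loan: weight = 167/417.7 = 0.3998; after-tax cost = 4.85% × (1 − 34%) = 3.2010%.
WACC = 0.5267 × 13.3800% + 0.0735 × 5.6400% + 0.3998 × 3.2010% = 8.7415%.

8.74%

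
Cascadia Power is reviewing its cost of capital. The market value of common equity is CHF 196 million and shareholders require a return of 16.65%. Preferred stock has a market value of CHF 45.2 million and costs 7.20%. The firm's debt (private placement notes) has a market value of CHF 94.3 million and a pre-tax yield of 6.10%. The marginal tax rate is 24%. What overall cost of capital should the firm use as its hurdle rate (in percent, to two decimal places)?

12.00%

Total capital V = 196 + 45.2 + 94.3 = 335.5.
Equity: weight = 196/335.5 = 0.5842; cost = 16.65%.
Preferred: weight = 45.2/335.5 = 0.1347; cost = 7.2%.
Private placement notes: weight = 94.3/335.5 = 0.2811; after-tax cost = 6.1% × (1 − 24%) = 4.6360%.
WACC = 0.5842 × 16.6500% + 0.1347 × 7.2000% + 0.2811 × 4.6360% = 12.0000%.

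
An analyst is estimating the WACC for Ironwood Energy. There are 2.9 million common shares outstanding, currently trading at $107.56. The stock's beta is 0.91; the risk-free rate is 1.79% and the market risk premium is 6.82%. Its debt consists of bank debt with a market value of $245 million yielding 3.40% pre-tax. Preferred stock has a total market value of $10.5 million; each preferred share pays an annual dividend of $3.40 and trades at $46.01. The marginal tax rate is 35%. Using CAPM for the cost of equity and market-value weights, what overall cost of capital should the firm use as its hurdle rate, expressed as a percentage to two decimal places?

Cost of equity via CAPM: Re = 1.79% + 0.91 × 6.82% = 7.9962%.
Cost of preferred: Rp = 3.4 / 46.01 = 7.3897%.
Market value of equity E = 107.56 × 2.9m = 311.924m.
Total capital V = 311.924 + 10.5 + 245 = 567.424.
Equity: weight = 311.924/567.424 = 0.5497; cost = 7.9962%.
Preferred: weight = 10.5/567.424 = 0.0185; cost = 7.3897%.
Bank debt: weight = 245/567.424 = 0.4318; after-tax cost = 3.4% × (1 − 35%) = 2.2100%.
WACC = 0.5497 × 7.9962% + 0.0185 × 7.3897% + 0.4318 × 2.2100% = 5.4866%.

5.49%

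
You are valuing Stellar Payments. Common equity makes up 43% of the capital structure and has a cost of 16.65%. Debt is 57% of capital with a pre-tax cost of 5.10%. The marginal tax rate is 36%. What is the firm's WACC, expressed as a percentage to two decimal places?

After-tax cost of debt = 5.1% × (1 − 36%) = 3.2640%.
WACC = 0.430 × 16.6500% + 0.570 × 3.2640% = 9.0200%.

9.02%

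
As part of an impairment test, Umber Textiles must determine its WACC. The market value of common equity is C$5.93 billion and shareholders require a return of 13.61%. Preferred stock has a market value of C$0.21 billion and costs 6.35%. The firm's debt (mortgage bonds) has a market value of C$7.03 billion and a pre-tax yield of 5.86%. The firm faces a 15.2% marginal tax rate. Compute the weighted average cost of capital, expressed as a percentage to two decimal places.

Total capital V = 5.93 + 0.21 + 7.03 = 13.17.
Equity: weight = 5.93/13.17 = 0.4503; cost = 13.61%.
Preferred: weight = 0.21/13.17 = 0.0159; cost = 6.35%.
Mortgage bonds: weight = 7.03/13.17 = 0.5338; after-tax cost = 5.86% × (1 − 15.2%) = 4.9693%.
WACC = 0.4503 × 13.6100% + 0.0159 × 6.3500% + 0.5338 × 4.9693% = 8.8819%.

8.88%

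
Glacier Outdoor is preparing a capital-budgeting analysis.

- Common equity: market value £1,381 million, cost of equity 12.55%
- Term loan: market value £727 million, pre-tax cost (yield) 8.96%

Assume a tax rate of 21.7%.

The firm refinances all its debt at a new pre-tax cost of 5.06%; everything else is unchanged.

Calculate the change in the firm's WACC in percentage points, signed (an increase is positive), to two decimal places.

-1.05 pp

Current WACC:
Total capital V = 1381 + 727 = 2108.
Equity: weight = 1381/2108 = 0.6551; cost = 12.55%.
Term loan: weight = 727/2108 = 0.3449; after-tax cost = 8.96% × (1 − 21.7%) = 7.0157%.
WACC = 0.6551 × 12.5500% + 0.3449 × 7.0157% = 10.6413%.
After the change:
Total capital V = 1381 + 727 = 2108.
Equity: weight = 1381/2108 = 0.6551; cost = 12.55%.
Term loan: weight = 727/2108 = 0.3449; after-tax cost = 5.06% × (1 − 21.7%) = 3.9620%.
WACC = 0.6551 × 12.5500% + 0.3449 × 3.9620% = 9.5882%.
Change in WACC = 9.5882% − 10.6413% = -1.0531 pp.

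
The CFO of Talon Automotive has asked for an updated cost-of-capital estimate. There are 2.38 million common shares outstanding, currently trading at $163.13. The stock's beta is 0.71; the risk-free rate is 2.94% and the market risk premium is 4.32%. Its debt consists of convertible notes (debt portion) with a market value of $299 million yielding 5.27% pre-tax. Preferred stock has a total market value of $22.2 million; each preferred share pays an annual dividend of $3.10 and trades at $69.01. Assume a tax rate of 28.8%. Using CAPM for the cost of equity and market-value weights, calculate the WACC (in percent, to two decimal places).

5.01%

Cost of equity via CAPM: Re = 2.94% + 0.71 × 4.32% = 6.0072%.
Cost of preferred: Rp = 3.1 / 69.01 = 4.4921%.
Market value of equity E = 163.13 × 2.38m = 388.2494m.
Total capital V = 388.2494 + 22.2 + 299 = 709.4494.
Equity: weight = 388.2494/709.4494 = 0.5473; cost = 6.0072%.
Preferred: weight = 22.2/709.4494 = 0.0313; cost = 4.4921%.
Convertible notes (debt portion): weight = 299/709.4494 = 0.4215; after-tax cost = 5.27% × (1 − 28.8%) = 3.7522%.
WACC = 0.5473 × 6.0072% + 0.0313 × 4.4921% + 0.4215 × 3.7522% = 5.0094%.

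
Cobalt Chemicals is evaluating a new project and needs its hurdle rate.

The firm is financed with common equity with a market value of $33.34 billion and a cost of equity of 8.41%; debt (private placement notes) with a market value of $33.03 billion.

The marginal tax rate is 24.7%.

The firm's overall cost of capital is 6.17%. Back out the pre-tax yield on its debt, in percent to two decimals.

5.19%

Total capital V = 33.34 + 33.03 = 66.37.
Equity weight = 33.34/66.37 = 0.5023.
Private placement notes weight = 33.03/66.37 = 0.4977.
Equity contribution = 0.5023 × 8.41% = 4.2246%.
Remaining for debt = 6.17% − 4.2246% = 1.9454%.
Rd × (1 − 24.7%) × 0.4977 = 1.9454%  ⇒  Rd = 5.1912%.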